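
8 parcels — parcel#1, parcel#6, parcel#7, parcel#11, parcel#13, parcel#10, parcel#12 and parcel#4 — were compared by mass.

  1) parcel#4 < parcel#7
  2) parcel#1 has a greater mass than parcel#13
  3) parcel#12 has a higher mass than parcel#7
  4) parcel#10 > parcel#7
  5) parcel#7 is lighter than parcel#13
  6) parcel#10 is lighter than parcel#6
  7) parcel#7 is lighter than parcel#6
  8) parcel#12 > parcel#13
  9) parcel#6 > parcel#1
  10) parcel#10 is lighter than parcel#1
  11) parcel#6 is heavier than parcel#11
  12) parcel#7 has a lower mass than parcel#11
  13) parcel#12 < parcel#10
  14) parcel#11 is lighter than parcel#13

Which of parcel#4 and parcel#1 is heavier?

parcel#1

Following the relations from parcel#4: parcel#4 < parcel#7 < parcel#11 < parcel#13 < parcel#12 < parcel#10 < parcel#1.
So parcel#4 < parcel#1; parcel#1 is the heavier of the two.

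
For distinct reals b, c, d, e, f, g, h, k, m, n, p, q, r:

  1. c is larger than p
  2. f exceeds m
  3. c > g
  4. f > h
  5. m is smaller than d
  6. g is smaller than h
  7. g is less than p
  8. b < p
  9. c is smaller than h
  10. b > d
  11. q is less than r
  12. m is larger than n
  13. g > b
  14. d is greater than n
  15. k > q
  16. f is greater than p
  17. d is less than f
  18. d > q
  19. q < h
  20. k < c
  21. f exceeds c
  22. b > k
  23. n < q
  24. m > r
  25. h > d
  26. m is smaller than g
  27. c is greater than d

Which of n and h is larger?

h

n < q < r < m < d < b < g < c < h, by transitivity through q, r, m, d, b, g, c.
So n < h; h is the larger of the two.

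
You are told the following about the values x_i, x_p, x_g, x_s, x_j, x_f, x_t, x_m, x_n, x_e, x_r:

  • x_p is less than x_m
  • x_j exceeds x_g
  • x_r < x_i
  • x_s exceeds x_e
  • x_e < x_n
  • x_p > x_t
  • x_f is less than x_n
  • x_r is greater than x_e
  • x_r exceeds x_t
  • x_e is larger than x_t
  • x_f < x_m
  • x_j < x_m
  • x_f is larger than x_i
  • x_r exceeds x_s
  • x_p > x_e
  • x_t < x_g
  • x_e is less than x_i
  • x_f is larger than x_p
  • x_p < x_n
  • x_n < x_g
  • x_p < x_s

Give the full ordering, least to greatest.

The consecutive links are each given: x_t < x_e; x_e < x_p; x_p < x_s; x_s < x_r; x_r < x_i; x_i < x_f; x_f < x_n; x_n < x_g; x_g < x_j; x_j < x_m.

x_t < x_e < x_p < x_s < x_r < x_i < x_f < x_n < x_g < x_j < x_m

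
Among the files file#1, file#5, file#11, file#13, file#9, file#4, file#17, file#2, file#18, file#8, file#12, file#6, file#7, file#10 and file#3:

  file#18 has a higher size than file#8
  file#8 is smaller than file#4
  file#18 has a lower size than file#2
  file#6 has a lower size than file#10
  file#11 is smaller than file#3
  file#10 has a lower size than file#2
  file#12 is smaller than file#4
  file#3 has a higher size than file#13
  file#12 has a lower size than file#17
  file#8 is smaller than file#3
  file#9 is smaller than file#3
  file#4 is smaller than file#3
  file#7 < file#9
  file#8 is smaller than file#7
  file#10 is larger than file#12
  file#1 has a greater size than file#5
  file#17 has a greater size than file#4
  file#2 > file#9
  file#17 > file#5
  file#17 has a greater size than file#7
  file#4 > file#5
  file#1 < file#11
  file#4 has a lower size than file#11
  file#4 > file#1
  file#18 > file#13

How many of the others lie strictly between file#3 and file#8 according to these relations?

4

The relations place file#8 below file#3. An element lies strictly between them when it is forced above file#8 and also forced below file#3.
Above file#8: {file#4, file#7, file#9, file#18, file#11, file#17, file#2}. Below file#3: {file#5, file#12, file#1, file#4, file#7, file#13, file#9, file#11}.
Intersection: {file#4, file#7, file#9, file#11} — 4.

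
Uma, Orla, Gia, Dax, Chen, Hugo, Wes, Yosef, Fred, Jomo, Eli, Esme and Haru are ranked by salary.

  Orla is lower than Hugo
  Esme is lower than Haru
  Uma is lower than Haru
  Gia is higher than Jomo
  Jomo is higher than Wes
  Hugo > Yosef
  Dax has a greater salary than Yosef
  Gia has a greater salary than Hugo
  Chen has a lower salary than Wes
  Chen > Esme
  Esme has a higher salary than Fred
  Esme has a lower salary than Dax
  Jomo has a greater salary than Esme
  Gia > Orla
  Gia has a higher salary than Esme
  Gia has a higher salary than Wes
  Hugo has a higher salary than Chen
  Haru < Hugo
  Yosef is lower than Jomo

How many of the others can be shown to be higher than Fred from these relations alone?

8

The elements the relations force above Fred are Esme, Chen, Wes, Haru, Hugo, Jomo, Dax, Gia — no chain reaches any other.
That is 8.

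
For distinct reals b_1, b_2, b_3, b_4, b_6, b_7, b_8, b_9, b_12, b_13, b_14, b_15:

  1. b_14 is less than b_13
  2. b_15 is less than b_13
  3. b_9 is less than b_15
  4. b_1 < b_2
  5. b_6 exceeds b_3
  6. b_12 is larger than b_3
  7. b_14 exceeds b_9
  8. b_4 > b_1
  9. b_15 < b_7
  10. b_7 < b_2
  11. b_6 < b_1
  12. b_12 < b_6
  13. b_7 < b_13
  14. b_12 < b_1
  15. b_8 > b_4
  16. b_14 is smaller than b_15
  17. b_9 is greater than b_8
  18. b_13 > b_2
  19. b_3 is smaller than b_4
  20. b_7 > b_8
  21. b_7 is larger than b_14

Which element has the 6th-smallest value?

Piecing the relations together gives one ordering: b_3 < b_12 < b_6 < b_1 < b_4 < b_8 < b_9 < b_14 < b_15 < b_7 < b_2 < b_13.
The 6th smallest is b_8.

b_8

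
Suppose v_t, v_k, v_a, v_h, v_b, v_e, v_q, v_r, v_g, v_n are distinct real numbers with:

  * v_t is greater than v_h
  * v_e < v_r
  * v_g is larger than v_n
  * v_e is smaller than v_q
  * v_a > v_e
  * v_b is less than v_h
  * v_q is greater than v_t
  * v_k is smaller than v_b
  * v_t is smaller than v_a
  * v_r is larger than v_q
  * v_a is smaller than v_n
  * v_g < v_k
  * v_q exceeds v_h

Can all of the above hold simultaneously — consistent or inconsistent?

inconsistent

Chaining the given relations yields v_a < v_n < v_g < v_k < v_b < v_h < v_t, so v_a < v_t. But one relation states v_t < v_a. These cannot both hold.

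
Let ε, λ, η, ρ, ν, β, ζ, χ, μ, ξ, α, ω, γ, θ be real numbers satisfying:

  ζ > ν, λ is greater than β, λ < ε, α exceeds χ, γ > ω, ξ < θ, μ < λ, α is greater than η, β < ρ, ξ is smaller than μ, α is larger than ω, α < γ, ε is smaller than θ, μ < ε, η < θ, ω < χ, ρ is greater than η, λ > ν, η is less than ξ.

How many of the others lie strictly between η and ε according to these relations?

Chaining upward from η reaches: ξ, μ, ρ, λ, α, γ, θ.
Chaining downward from ε reaches: β, ν, ξ, μ, λ.
Strictly between η and ε are those in both lists: ξ, μ, λ — 3 elements.

3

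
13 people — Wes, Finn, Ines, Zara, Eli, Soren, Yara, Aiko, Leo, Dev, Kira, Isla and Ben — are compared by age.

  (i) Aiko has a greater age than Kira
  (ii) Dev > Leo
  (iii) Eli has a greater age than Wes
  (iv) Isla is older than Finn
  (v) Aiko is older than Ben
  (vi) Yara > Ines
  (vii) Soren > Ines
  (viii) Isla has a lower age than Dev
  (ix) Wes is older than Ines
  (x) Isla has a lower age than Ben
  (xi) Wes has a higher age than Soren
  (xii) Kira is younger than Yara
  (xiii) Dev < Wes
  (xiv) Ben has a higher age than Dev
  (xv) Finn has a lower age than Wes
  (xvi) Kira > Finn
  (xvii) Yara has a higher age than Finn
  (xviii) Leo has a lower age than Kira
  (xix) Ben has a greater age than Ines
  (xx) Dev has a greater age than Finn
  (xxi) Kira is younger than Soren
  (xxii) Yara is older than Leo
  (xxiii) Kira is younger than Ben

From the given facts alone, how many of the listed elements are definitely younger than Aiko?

7

From Aiko the given relations immediately reach Kira, Ben.
From those, Finn, Isla, Leo, Ines, Dev — 7 in total.
Nothing else is reachable below Aiko; 7 in all.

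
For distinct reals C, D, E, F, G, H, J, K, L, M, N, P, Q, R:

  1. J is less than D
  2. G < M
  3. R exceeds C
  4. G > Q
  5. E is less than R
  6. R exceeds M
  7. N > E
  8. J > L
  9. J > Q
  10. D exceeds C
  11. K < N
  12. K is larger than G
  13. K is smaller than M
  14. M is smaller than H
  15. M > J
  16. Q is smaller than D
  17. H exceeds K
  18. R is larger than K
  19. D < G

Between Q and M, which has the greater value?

Chaining the given relations: Q < J < D < G < K < M.
So Q < M; M is the larger of the two.

M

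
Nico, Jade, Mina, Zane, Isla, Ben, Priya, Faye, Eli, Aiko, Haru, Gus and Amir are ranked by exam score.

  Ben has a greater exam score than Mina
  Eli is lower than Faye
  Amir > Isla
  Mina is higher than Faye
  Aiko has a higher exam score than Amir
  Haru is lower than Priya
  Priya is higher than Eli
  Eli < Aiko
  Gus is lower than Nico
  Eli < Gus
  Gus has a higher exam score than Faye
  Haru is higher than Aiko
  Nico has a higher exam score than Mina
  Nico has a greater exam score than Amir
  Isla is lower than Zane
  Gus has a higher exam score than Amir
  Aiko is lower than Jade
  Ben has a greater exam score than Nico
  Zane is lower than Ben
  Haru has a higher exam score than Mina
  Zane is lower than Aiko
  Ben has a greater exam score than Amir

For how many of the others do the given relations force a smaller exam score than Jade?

From Jade the given relations immediately reach Aiko.
From those, Amir, Eli, Zane — 4 in total.
From those, Isla — 5 in total.
Nothing else is reachable below Jade; 5 in all.

5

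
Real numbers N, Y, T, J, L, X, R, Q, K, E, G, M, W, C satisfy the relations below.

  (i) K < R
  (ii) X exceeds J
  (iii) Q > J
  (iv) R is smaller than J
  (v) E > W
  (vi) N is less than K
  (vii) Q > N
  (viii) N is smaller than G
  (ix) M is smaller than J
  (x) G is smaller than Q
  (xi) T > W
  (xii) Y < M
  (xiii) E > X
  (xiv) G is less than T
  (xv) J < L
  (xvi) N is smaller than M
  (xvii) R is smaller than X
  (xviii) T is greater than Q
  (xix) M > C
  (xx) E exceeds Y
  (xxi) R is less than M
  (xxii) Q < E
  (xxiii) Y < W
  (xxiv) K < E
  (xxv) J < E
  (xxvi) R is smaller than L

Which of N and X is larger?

X

N < K and K < R give N < R.
With R < M: N < K < R < M.
With M < J: N < K < R < M < J.
Then J < X extends the chain to X.
So N < X; X is the larger of the two.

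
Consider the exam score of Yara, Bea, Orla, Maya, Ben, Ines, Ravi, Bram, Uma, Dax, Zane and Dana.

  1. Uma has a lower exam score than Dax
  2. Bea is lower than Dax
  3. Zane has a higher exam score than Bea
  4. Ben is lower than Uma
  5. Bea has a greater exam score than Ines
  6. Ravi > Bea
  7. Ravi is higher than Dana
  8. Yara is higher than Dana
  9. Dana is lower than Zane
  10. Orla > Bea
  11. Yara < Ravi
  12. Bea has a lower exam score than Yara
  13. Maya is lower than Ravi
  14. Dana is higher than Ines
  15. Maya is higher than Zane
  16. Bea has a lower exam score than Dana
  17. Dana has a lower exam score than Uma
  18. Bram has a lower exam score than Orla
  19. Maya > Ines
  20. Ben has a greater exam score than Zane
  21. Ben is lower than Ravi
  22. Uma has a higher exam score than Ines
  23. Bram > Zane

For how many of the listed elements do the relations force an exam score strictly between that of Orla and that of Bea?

3

The relations place Bea below Orla. An element lies strictly between them when it is forced above Bea and also forced below Orla.
Above Bea: {Dana, Zane, Ben, Maya, Bram, Yara, Uma, Dax, Ravi}. Below Orla: {Ines, Dana, Zane, Bram}.
Intersection: {Dana, Zane, Bram} — 3.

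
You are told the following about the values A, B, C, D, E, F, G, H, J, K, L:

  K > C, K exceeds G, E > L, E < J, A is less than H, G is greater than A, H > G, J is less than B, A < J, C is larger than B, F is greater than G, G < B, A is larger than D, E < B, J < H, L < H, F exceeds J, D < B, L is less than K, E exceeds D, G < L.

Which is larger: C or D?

Chaining the given relations: D < A < G < L < E < J < B < C.
So D < C; C is the larger of the two.

C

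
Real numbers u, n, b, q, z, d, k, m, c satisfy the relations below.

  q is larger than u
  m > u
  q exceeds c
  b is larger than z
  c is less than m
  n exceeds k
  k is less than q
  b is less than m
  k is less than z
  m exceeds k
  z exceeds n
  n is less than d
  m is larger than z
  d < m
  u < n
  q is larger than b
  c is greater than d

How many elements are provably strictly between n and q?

Chaining upward from n reaches: z, d, c, b, m.
Chaining downward from q reaches: u, k, z, d, c, b.
Strictly between n and q are those in both lists: z, d, c, b — 4 elements.

4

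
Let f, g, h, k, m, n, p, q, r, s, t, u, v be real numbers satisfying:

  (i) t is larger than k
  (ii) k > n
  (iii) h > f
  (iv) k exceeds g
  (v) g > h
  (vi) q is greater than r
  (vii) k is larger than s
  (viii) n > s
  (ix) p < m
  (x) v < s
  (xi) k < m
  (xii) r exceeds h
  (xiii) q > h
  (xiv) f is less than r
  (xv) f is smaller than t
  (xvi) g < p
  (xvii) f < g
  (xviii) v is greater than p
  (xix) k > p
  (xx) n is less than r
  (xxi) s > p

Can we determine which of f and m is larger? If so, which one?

Chaining the given relations: f < h < g < p < s < n < k < m.
So m is larger.

m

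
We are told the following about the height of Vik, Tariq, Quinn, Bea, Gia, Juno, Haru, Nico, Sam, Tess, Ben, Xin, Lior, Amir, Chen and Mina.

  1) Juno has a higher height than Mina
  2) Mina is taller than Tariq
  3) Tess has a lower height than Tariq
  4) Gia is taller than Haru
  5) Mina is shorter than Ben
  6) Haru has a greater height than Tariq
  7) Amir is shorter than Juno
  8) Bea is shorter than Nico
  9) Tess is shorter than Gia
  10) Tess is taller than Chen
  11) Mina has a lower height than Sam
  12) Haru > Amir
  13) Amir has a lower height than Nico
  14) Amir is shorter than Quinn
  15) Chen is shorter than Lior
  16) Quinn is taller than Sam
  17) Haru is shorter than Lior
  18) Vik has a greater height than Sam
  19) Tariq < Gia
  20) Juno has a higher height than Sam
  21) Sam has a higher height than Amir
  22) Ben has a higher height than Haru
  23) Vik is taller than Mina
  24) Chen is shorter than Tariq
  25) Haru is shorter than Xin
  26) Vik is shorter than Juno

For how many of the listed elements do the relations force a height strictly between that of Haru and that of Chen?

2

Chaining upward from Chen reaches: Tess, Tariq, Mina, Sam, Vik, Quinn, Lior, Juno, Gia, Xin, Ben.
Chaining downward from Haru reaches: Tess, Tariq, Amir.
Strictly between Chen and Haru are those in both lists: Tess, Tariq — 2 elements.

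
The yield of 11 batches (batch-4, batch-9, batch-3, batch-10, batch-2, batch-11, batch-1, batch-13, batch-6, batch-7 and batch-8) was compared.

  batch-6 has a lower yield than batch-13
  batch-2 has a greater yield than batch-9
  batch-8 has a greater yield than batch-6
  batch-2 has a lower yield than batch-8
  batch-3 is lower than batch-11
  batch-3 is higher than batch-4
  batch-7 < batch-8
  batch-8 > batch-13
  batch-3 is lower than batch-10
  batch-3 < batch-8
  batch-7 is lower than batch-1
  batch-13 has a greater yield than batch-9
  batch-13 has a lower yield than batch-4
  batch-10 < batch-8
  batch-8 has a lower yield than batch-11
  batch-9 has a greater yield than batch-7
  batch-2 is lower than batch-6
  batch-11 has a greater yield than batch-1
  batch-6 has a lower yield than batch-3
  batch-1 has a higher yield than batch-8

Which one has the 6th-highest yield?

batch-4

The consecutive relations fix a unique order: batch-7 < batch-9 < batch-2 < batch-6 < batch-13 < batch-4 < batch-3 < batch-10 < batch-8 < batch-1 < batch-11.
Counting 6 from the largest end gives batch-4.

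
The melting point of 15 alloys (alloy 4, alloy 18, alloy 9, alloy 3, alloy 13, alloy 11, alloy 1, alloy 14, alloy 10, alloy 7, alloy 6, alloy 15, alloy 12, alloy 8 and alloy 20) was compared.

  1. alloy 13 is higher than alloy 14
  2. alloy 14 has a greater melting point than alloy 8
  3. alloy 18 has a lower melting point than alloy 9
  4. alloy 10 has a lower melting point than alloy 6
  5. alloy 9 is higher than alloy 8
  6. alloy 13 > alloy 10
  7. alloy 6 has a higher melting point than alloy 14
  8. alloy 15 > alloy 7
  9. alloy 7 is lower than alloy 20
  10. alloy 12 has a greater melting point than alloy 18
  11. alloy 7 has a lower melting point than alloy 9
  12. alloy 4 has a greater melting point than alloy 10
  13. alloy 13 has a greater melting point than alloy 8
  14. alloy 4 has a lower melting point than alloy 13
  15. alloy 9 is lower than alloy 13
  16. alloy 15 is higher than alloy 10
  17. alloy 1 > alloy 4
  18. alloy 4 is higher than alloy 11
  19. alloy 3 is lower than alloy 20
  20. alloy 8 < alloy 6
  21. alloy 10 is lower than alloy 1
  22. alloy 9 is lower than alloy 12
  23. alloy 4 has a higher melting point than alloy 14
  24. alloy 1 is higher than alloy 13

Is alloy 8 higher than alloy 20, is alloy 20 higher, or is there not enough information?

Following every chain through alloy 8: above alloy 8 we get alloy 9, alloy 14, alloy 12, alloy 4, alloy 13, alloy 6, alloy 1.
alloy 20 is not reached, and no chain runs the other way from alloy 20 to alloy 8.
So the given relations leave the order of alloy 8 and alloy 20 undetermined.

undetermined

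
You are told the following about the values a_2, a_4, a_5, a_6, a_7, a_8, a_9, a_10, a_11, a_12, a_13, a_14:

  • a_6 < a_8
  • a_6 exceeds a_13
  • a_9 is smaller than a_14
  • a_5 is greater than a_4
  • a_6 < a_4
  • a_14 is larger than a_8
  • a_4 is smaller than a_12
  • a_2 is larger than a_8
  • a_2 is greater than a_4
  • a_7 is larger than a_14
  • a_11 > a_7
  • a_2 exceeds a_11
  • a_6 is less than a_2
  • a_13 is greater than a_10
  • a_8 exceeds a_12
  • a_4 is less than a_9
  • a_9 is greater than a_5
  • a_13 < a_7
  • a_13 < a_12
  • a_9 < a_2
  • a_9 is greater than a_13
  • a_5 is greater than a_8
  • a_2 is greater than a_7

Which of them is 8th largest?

The consecutive relations fix a unique order: a_10 < a_13 < a_6 < a_4 < a_12 < a_8 < a_5 < a_9 < a_14 < a_7 < a_11 < a_2.
The 8th largest is a_12.

a_12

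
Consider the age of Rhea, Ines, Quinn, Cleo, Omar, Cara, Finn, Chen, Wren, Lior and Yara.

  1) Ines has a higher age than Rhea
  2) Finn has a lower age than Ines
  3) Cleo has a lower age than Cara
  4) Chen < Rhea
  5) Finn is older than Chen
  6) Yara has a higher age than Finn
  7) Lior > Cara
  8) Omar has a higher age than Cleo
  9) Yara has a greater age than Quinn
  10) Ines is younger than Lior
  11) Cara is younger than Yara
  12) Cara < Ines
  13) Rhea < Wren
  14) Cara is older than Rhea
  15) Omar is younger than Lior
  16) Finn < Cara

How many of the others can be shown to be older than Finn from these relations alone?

The elements the relations force above Finn are Cara, Ines, Yara, Lior — no chain reaches any other.
That is 4.

4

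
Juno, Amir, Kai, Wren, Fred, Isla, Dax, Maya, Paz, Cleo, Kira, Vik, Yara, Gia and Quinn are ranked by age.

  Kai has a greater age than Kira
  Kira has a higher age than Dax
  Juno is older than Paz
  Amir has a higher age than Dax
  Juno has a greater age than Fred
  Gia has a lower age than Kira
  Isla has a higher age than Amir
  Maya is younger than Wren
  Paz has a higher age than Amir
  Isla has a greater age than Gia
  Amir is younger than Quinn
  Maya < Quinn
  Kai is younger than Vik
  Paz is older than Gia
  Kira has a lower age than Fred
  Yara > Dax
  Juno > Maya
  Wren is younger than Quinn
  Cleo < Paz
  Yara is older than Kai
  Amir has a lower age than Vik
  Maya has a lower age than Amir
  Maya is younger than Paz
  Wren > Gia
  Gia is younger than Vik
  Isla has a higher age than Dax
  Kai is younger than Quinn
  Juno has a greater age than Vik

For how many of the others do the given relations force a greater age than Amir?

From Amir the given relations immediately reach Isla, Vik, Quinn, Paz.
From those, Juno — 5 in total.
Nothing else is reachable above Amir; 5 in all.

5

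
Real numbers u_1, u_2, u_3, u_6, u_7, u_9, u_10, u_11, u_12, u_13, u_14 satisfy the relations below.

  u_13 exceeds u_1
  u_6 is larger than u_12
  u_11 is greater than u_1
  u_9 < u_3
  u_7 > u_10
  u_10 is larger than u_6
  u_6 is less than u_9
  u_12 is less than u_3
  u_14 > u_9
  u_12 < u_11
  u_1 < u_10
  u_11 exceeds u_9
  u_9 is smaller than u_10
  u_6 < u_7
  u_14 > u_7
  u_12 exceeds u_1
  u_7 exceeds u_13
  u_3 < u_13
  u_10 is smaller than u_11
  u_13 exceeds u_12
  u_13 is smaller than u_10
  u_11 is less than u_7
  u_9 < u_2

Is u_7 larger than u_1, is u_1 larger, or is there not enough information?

Chaining the given relations: u_1 < u_12 < u_6 < u_9 < u_3 < u_13 < u_10 < u_11 < u_7.
So u_7 is larger.

u_7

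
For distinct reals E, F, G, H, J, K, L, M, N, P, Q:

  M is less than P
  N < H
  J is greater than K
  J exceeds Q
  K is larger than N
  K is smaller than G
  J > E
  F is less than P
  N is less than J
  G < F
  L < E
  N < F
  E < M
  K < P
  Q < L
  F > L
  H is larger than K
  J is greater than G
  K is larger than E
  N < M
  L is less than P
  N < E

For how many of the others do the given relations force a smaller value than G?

The elements the relations force below G are Q, L, N, E, K — no chain reaches any other.
That is 5.

5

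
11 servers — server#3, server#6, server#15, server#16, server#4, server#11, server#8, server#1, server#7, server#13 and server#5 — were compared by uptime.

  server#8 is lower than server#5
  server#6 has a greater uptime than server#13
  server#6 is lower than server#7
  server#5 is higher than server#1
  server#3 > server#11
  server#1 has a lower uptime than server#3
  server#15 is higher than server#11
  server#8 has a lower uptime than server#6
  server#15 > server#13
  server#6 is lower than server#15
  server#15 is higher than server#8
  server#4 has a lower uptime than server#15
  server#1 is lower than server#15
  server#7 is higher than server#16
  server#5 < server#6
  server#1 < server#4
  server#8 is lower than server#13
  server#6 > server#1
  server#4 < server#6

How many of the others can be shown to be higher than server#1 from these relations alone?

The elements the relations force above server#1 are server#4, server#5, server#6, server#3, server#15, server#7 — no chain reaches any other.
That is 6.

6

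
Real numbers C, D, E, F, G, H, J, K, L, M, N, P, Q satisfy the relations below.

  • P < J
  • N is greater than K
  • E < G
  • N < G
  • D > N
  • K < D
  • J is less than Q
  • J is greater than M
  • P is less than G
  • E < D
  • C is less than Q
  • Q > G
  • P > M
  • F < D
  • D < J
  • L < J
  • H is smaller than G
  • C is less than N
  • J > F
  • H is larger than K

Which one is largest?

M is not greatest since M < P; K is not greatest since K < D; P is not greatest since P < G; L is not greatest since L < J; C is not greatest since C < Q; E is not greatest since E < D; F is not greatest since F < J; H is not greatest since H < G; N is not greatest since N < D; D is not greatest since D < J; J is not greatest since J < Q; G is not greatest since G < Q.
Only Q has nothing above it, so Q is the largest.

Q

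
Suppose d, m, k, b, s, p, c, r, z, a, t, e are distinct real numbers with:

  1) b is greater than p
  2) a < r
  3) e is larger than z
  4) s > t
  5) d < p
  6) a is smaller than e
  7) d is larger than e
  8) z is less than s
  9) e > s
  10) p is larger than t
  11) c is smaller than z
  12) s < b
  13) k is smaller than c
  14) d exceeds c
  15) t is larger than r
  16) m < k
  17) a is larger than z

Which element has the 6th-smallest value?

r

Chaining the given pairs: m < k < c < z < a < r < t < s < e < d < p < b.
The 6th smallest is r.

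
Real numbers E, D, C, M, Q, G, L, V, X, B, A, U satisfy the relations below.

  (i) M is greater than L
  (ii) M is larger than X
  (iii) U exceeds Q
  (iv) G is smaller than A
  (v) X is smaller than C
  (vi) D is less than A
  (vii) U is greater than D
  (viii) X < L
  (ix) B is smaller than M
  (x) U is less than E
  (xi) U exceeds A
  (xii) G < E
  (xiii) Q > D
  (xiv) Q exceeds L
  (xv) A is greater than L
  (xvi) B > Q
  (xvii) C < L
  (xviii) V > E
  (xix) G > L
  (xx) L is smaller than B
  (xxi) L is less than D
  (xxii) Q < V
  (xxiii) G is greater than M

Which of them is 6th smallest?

B

Chaining the given pairs: X < C < L < D < Q < B < M < G < A < U < E < V.
The 6th smallest is B.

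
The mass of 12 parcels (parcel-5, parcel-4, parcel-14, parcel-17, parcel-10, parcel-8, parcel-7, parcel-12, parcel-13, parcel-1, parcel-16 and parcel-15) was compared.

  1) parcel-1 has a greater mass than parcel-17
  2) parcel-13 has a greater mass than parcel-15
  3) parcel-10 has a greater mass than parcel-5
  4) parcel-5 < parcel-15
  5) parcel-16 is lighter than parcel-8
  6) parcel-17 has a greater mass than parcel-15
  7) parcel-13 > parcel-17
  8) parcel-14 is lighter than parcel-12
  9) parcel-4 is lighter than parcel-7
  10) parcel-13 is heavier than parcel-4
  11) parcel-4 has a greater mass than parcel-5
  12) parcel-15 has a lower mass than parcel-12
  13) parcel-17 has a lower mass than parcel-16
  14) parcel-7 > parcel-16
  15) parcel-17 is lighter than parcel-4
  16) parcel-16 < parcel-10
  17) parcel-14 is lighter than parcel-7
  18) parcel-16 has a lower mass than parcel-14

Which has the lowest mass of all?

parcel-5

parcel-15 is not least since parcel-5 < parcel-15; parcel-17 is not least since parcel-15 < parcel-17; parcel-16 is not least since parcel-17 < parcel-16; parcel-4 is not least since parcel-17 < parcel-4; parcel-10 is not least since parcel-5 < parcel-10; parcel-14 is not least since parcel-16 < parcel-14; parcel-13 is not least since parcel-17 < parcel-13; parcel-7 is not least since parcel-16 < parcel-7; parcel-12 is not least since parcel-15 < parcel-12; parcel-1 is not least since parcel-17 < parcel-1; parcel-8 is not least since parcel-16 < parcel-8.
Only parcel-5 has nothing below it, so parcel-5 is the lowest mass.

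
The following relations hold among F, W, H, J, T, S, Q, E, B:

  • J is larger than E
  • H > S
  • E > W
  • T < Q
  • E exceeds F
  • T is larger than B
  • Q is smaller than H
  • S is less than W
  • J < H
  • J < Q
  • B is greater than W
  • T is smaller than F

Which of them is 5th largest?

F

Piecing the relations together gives one ordering: S < W < B < T < F < E < J < Q < H.
Counting 5 from the largest end gives F.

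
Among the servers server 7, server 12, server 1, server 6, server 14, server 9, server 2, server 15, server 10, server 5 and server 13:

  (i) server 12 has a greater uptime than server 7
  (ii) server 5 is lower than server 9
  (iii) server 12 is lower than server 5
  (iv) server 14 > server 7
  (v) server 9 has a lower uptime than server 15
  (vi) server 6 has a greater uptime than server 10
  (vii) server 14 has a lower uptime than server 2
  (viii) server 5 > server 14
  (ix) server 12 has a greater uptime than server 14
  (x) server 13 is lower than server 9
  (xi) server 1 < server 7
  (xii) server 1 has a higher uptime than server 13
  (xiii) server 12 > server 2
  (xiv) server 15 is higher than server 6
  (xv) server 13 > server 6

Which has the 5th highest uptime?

server 2

The consecutive relations fix a unique order: server 10 < server 6 < server 13 < server 1 < server 7 < server 14 < server 2 < server 12 < server 5 < server 9 < server 15.
The 5th largest is server 2.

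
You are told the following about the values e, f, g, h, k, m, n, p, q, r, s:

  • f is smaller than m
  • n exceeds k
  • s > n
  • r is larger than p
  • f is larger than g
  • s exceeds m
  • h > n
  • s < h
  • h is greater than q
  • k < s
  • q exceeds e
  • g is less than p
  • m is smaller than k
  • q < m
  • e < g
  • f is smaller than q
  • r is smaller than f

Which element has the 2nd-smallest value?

g

Piecing the relations together gives one ordering: e < g < p < r < f < q < m < k < n < s < h.
Counting 2 from the smallest end gives g.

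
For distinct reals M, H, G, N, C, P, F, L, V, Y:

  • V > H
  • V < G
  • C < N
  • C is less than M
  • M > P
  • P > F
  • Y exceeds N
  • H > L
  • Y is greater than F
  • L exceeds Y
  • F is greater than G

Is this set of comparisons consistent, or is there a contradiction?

inconsistent

Chaining the given relations yields Y < L < H < V < G < F, so Y < F. But one relation states F < Y. These cannot both hold.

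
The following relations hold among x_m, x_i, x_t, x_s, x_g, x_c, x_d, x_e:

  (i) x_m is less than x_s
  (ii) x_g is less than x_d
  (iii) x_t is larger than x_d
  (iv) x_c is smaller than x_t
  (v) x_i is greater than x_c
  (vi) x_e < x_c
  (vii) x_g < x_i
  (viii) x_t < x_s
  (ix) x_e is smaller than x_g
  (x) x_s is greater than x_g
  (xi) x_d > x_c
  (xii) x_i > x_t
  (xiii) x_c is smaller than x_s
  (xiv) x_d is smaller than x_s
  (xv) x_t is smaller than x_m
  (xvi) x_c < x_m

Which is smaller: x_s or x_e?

x_e < x_g and x_g < x_d give x_e < x_d.
With x_d < x_t: x_e < x_g < x_d < x_t.
With x_t < x_m: x_e < x_g < x_d < x_t < x_m.
Then x_m < x_s extends the chain to x_s.
So x_e < x_s; x_e is the smaller of the two.

x_e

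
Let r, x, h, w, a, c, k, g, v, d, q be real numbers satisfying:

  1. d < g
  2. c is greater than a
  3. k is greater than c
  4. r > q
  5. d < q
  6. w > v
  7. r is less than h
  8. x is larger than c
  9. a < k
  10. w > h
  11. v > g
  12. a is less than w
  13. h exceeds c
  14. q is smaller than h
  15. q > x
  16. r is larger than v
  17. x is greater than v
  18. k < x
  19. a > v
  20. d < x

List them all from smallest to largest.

d < g < v < a < c < k < x < q < r < h < w

Each adjacent pair is fixed by a given relation: d < g; g < v; v < a; a < c; c < k; k < x; x < q; q < r; r < h; h < w. Chaining them end to end gives the full order.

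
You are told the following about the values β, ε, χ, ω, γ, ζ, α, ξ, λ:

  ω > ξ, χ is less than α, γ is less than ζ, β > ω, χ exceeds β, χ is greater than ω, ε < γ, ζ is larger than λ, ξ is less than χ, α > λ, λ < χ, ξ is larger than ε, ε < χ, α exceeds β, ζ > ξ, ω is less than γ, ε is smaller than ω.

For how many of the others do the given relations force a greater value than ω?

5

From ω the given relations immediately reach β, χ, γ.
From those, α, ζ — 5 in total.
No other element is forced above ω by the given relations, so the count is 5.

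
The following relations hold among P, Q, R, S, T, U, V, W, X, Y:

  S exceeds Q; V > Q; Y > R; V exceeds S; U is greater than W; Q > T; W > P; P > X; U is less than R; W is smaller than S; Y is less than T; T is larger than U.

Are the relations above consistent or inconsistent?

consistent

The single ordering X < P < W < U < R < Y < T < Q < S < V satisfies every listed relation, so no contradiction arises.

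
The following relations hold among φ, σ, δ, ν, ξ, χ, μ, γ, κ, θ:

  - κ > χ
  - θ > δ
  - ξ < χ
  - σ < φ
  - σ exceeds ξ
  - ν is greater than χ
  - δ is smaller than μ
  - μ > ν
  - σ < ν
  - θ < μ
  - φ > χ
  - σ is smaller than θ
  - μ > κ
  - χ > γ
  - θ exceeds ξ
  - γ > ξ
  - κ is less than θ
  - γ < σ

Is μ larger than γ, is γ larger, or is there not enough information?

μ

γ < χ and χ < κ give γ < κ.
With κ < θ: γ < χ < κ < θ.
With θ < μ: γ < χ < κ < θ < μ.
So μ is larger.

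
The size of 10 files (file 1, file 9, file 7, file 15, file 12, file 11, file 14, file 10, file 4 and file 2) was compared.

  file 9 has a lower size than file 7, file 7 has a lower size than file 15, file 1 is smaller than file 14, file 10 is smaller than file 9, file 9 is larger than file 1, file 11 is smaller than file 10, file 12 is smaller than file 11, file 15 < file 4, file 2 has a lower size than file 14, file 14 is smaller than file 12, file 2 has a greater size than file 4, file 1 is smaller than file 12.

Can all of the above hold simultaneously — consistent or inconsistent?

inconsistent

We have file 2 < file 14 stated directly, yet also file 14 < file 12 < file 11 < file 10 < file 9 < file 7 < file 15 < file 4 < file 2 by chaining the others — so file 14 < file 2. Contradiction.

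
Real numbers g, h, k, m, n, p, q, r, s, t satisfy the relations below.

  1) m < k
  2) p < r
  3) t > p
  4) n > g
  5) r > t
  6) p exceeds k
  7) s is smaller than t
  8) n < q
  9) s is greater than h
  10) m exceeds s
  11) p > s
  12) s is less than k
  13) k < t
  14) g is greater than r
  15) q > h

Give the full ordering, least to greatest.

h < s < m < k < p < t < r < g < n < q

Nothing is placed below h, so it is least; from there h < s; s < m; m < k; k < p; p < t; t < r; r < g; g < n; n < q, each given directly.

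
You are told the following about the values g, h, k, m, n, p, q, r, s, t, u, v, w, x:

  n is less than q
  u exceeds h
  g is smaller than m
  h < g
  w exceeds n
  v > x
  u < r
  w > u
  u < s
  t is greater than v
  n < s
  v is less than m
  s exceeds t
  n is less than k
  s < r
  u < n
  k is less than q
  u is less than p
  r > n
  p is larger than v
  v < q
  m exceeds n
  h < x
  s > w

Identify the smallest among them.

h

Chaining upward from h: directly above it, x, g, u; then v, p, n, w, s, r, m; then t, k, q.
That covers every other element, and nothing is given below h, so h is the smallest.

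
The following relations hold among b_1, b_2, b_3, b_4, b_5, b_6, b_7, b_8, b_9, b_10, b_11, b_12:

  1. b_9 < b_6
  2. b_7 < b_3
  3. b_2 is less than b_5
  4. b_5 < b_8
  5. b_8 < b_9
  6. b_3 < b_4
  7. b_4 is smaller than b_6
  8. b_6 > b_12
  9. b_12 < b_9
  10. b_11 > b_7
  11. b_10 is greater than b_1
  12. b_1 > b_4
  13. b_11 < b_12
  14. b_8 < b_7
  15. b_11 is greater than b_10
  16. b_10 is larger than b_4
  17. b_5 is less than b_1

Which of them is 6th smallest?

b_4

The consecutive relations fix a unique order: b_2 < b_5 < b_8 < b_7 < b_3 < b_4 < b_1 < b_10 < b_11 < b_12 < b_9 < b_6.
The 6th smallest is b_4.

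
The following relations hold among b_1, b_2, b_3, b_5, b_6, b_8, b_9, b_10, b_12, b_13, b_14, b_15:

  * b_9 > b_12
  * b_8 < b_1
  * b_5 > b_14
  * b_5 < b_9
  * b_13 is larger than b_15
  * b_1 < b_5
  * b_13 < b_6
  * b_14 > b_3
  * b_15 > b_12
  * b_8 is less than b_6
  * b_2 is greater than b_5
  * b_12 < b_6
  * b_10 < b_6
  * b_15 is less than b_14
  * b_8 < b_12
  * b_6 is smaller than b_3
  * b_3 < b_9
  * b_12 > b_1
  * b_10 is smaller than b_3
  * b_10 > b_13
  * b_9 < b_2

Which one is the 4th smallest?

Piecing the relations together gives one ordering: b_8 < b_1 < b_12 < b_15 < b_13 < b_10 < b_6 < b_3 < b_14 < b_5 < b_9 < b_2.
Counting 4 from the smallest end gives b_15.

b_15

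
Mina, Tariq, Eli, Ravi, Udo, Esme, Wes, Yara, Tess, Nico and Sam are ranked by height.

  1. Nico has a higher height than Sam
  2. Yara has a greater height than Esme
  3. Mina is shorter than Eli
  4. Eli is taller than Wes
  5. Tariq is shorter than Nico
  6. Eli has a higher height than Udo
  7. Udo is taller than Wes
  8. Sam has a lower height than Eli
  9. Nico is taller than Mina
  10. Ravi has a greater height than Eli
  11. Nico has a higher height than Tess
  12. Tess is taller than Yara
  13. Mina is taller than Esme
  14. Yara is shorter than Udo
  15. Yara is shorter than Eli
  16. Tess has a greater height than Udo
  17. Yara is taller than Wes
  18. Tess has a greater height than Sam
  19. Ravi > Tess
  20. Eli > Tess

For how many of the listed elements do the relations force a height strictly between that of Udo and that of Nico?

1

Chaining upward from Udo reaches: Tess, Eli, Ravi.
Chaining downward from Nico reaches: Esme, Wes, Sam, Yara, Mina, Tess, Tariq.
Strictly between Udo and Nico are those in both lists: Tess — 1 element.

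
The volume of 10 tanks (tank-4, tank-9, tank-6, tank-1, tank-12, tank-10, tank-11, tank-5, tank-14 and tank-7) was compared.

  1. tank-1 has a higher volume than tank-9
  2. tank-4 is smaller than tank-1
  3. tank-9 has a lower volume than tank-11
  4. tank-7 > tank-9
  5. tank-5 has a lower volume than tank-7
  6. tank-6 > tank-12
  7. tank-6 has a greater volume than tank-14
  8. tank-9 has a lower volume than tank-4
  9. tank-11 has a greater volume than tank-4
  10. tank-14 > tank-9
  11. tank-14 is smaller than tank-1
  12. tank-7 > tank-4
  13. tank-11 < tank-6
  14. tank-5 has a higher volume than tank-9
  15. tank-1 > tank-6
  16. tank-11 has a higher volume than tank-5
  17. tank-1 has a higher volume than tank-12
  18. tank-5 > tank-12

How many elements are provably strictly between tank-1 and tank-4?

2

Chaining upward from tank-4 reaches: tank-11, tank-7, tank-6.
Chaining downward from tank-1 reaches: tank-9, tank-14, tank-12, tank-5, tank-11, tank-6.
Strictly between tank-4 and tank-1 are those in both lists: tank-11, tank-6 — 2 elements.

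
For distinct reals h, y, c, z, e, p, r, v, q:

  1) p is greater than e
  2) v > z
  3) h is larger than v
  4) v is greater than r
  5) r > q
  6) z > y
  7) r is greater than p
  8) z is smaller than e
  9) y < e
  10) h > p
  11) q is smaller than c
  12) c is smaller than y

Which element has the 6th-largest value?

z

Piecing the relations together gives one ordering: q < c < y < z < e < p < r < v < h.
The 6th largest is z.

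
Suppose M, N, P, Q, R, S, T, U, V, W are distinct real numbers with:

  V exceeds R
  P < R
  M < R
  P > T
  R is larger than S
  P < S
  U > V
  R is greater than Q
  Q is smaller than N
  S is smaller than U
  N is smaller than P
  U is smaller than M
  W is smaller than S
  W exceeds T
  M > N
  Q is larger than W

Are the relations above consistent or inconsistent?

inconsistent

We have V < U stated directly, yet also U < M < R < V by chaining the others — so U < V. Contradiction.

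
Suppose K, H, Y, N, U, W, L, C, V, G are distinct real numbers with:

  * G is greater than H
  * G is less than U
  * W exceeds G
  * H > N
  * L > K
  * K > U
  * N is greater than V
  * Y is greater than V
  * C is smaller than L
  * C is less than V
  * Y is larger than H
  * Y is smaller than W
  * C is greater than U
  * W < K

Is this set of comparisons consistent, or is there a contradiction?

Chaining the given relations yields G < U < C < V < N < H, so G < H. But one relation states H < G. These cannot both hold.

inconsistent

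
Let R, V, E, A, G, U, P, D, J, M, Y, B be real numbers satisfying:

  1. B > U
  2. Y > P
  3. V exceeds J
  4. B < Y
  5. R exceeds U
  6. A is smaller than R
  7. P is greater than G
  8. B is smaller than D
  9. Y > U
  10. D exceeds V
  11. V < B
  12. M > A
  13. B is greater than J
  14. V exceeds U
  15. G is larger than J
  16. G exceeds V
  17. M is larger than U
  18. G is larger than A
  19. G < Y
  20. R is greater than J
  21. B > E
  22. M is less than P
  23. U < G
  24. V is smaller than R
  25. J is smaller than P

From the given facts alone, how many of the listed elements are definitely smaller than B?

The elements the relations force below B are E, J, U, V — no chain reaches any other.
That is 4.

4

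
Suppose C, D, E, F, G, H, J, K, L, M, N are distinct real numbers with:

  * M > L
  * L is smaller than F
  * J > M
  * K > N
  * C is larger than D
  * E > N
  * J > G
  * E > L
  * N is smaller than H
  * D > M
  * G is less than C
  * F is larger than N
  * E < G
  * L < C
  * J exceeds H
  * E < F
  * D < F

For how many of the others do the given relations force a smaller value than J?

6

From J the given relations immediately reach H, G, M.
From those, L, N, E — 6 in total.
No other element is forced below J by the given relations, so the count is 6.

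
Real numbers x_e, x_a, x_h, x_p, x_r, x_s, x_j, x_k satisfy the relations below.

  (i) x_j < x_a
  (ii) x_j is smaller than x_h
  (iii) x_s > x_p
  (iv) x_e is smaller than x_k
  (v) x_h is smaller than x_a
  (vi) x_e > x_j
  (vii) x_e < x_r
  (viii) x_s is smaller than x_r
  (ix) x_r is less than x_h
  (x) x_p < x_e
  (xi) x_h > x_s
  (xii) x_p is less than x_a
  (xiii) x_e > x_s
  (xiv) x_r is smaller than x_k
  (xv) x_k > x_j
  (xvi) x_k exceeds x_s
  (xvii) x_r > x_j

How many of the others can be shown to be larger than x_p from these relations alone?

Directly above x_p: x_s, x_e, x_a.
One step further: x_r, x_h, x_k (6 so far).
No other element is forced above x_p by the given relations, so the count is 6.

6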